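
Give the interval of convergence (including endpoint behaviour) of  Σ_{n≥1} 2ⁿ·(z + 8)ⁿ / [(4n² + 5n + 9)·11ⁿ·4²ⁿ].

Ratio test: |a_{n+1}/a_n| = [(4n² + 5n + 9)/(4(n+1)² + 5(n+1) + 9)] · 2/(11·16) → 1/88 as n → ∞.
Thus R = 1/(1/88) = 88.
Check z = 80: absolute convergence follows by limit comparison with Σ 1/n².
At z = -96: the terms are on the order of 1/n², so the series converges absolutely by comparison with the p-series (p = 2 > 1).

[-96, 80]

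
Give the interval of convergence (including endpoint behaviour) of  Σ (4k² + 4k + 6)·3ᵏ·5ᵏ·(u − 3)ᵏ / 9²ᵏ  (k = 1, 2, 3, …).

Apply the ratio test: |a_{k+1}| / |a_k| = [(4(k+1)² + 4(k+1) + 6)/(4k² + 4k + 6)] · 3·5/81, which tends to 5/27 as k → ∞.
Convergence for |u − 3| · 5/27 < 1, i.e. |u − 3| < 27/5. So R = 27/5.
Endpoint u = 42/5: the terms have absolute value of order k², which does not tend to 0, so the series diverges by the divergence test.
When u = -12/5, the k-th term does not approach 0; divergence by the term test.

(-12/5, 42/5)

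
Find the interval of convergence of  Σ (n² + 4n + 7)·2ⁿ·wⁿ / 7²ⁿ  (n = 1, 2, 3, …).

(-49/2, 49/2)

The ratio of consecutive coefficients is [((n+1)² + 4(n+1) + 7)/(n² + 4n + 7)] · 2/49 → 2/49.
Hence the series converges for |w| < 1/(2/49) = 49/2, so the radius of convergence is 49/2.
When w = 49/2, the terms do not tend to 0, so the series diverges.
Check w = -49/2: the terms have absolute value of order n², which does not tend to 0, so the series diverges by the divergence test.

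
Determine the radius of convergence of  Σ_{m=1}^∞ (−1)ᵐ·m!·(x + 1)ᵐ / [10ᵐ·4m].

R = 0

Apply the ratio test: |a_{m+1}| / |a_m| = (m+1) · 1/10 · 4m/4(m+1), which tends to ∞ as m → ∞.
The ratio grows without bound, so the series diverges whenever (x + 1) ≠ 0; it converges only at x = -1. R = 0.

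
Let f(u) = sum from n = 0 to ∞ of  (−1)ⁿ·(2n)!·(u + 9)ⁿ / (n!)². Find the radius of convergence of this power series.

Apply the ratio test: |a_{n+1}| / |a_n| = (2n+1)·(2n+2)/(n+1)², which tends to 4 as n → ∞.
The series converges when 4 · |u + 9| < 1, giving R = 1/4.

R = 1/4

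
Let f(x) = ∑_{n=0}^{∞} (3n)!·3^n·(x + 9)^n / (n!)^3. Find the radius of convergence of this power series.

R = 1/81

By the ratio test, |a_{n+1}/a_n| = (3n+1)·(3n+2)·(3n+3)/(n+1)³ · 3 → 81.
Hence the series converges for |x + 9| < 1/(81) = 1/81, so the radius of convergence is 1/81.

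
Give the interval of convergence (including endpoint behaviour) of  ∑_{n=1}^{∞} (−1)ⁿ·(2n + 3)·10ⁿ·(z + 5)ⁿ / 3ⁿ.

(-53/10, -47/10)

The ratio of consecutive coefficients is [(2(n+1) + 3)/(2n + 3)] · 10/3 → 10/3.
Convergence for |z + 5| · 10/3 < 1, i.e. |z + 5| < 3/10. So R = 3/10.
When z = -47/10, the n-th term does not approach 0; divergence by the term test.
When z = -53/10, the terms have absolute value of order n, which does not tend to 0, so the series diverges by the divergence test.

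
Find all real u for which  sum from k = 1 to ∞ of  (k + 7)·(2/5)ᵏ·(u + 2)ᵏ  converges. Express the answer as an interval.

(-9/2, 1/2)

By the ratio test, |a_{k+1}/a_k| = [((k+1) + 7)/(k + 7)] · 2/5 → 2/5.
Convergence for |u + 2| · 2/5 < 1, i.e. |u + 2| < 5/2. So R = 5/2.
Check u = 1/2: the terms do not tend to 0, so the series diverges.
At u = -9/2: the terms do not tend to 0, so the series diverges.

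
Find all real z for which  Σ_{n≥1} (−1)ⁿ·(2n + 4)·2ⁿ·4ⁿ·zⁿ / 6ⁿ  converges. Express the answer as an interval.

Ratio test: |a_{n+1}/a_n| = [(2(n+1) + 4)/(2n + 4)] · 2·4/6 → 4/3 as n → ∞.
The series converges when 4/3 · |z| < 1, giving R = 3/4.
Check z = 3/4: the terms do not tend to 0, so the series diverges.
When z = -3/4, the terms have absolute value of order n, which does not tend to 0, so the series diverges by the divergence test.

(-3/4, 3/4)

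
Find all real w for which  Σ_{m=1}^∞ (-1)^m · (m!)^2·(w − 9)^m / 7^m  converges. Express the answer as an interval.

The ratio of consecutive coefficients is (m+1)² · 1/7 → ∞.
The terms grow without bound for any (w − 9) ≠ 0, so R = 0 (convergence only at w = 9).

{9}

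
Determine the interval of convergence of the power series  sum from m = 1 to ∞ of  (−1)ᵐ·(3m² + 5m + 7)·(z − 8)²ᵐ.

The ratio of consecutive coefficients is (3(m+1)² + 5(m+1) + 7)/(3m² + 5m + 7) → 1.
Successive powers of (z − 8) differ by 2, so the series converges when |z − 8|² · 1 < 1, i.e. |z − 8| < √(1) = 1. So R = 1.
Check z = 9: the terms have absolute value of order m², which does not tend to 0, so the series diverges by the divergence test.
At z = 7: the m-th term does not approach 0; divergence by the term test.

(7, 9)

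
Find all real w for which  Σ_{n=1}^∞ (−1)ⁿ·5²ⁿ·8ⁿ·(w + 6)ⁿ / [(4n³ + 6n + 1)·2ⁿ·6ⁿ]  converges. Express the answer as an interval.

[-303/50, -297/50]

Ratio test: |a_{n+1}/a_n| = [(4n³ + 6n + 1)/(4(n+1)³ + 6(n+1) + 1)] · 25·8/(2·6) → 50/3 as n → ∞.
Hence the series converges for |w + 6| < 1/(50/3) = 3/50, so the radius of convergence is 3/50.
When w = -297/50, the series is dominated by a constant times Σ 1/n³, which converges (p = 3 > 1).
When w = -303/50, absolute convergence follows by limit comparison with Σ 1/n³.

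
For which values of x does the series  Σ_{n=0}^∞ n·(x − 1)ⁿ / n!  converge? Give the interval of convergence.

(−∞, ∞)

Apply the ratio test: |a_{n+1}| / |a_n| = (n+1)/n · 1/(n+1), which tends to 0 as n → ∞.
The limit is 0, so the series converges for all x; R = ∞.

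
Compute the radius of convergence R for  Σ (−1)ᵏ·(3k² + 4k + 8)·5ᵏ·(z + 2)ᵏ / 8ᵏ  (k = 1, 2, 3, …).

By the ratio test, |a_{k+1}/a_k| = [(3(k+1)² + 4(k+1) + 8)/(3k² + 4k + 8)] · 5/8 → 5/8.
The series converges when 5/8 · |z + 2| < 1, giving R = 8/5.

R = 8/5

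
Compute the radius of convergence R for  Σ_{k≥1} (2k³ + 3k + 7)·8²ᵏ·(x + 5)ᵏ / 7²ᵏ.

R = 49/64

By the ratio test, |a_{k+1}/a_k| = [(2(k+1)³ + 3(k+1) + 7)/(2k³ + 3k + 7)] · 64/49 → 64/49.
Convergence for |x + 5| · 64/49 < 1, i.e. |x + 5| < 49/64. So R = 49/64.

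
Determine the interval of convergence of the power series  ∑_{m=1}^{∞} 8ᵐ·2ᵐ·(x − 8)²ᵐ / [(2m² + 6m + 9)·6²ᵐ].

The ratio of consecutive coefficients is [(2m² + 6m + 9)/(2(m+1)² + 6(m+1) + 9)] · 8·2/36 → 4/9.
Since the exponent of (x − 8) increases by 2 each term, convergence requires |x − 8|² < 9/4, hence R = 3/2.
At x = 19/2: the terms are on the order of 1/m², so the series converges absolutely by comparison with the p-series (p = 2 > 1).
At x = 13/2: absolute convergence follows by limit comparison with Σ 1/m².

[13/2, 19/2]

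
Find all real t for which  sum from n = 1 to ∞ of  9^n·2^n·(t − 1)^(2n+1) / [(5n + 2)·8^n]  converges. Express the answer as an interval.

(1/3, 5/3)

Apply the ratio test: |a_{n+1}| / |a_n| = [(5n + 2)/(5(n+1) + 2)] · 9·2/8, which tends to 9/4 as n → ∞.
Writing y = (t − 1)², the series in y has radius 4/9, so |t − 1| < √(4/9) = 2/3 and R = 2/3.
Endpoint t = 5/3: comparison with the harmonic series Σ 1/n shows the series diverges.
Check t = 1/3: the terms are asymptotic to a nonzero constant times 1/n, so the series diverges by limit comparison with Σ 1/n.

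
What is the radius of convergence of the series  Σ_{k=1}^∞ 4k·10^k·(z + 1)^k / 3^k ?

R = 3/10

By the ratio test, |a_{k+1}/a_k| = [4(k+1)/4k] · 10/3 → 10/3.
The series converges when 10/3 · |z + 1| < 1, giving R = 3/10.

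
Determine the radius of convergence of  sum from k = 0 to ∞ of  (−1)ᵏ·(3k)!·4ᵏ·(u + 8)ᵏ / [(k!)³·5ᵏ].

R = 5/108

The ratio of consecutive coefficients is (3k+1)·(3k+2)·(3k+3)/(k+1)³ · 4/5 → 108/5.
The series converges when 108/5 · |u + 8| < 1, giving R = 5/108.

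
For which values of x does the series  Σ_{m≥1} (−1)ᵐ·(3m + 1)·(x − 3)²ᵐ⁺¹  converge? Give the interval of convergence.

Ratio test: |a_{m+1}/a_m| = (3(m+1) + 1)/(3m + 1) → 1 as m → ∞.
Successive powers of (x − 3) differ by 2, so the series converges when |x − 3|² · 1 < 1, i.e. |x − 3| < √(1) = 1. So R = 1.
Check x = 4: the m-th term does not approach 0; divergence by the term test.
Endpoint x = 2: the m-th term does not approach 0; divergence by the term test.

(2, 4)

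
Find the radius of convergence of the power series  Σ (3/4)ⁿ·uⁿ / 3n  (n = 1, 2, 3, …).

R = 4/3

Apply the ratio test: |a_{n+1}| / |a_n| = [3n/3(n+1)] · 3/4, which tends to 3/4 as n → ∞.
Thus R = 1/(3/4) = 4/3.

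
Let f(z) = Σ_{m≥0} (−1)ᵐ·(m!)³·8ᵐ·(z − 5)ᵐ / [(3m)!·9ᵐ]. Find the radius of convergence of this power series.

Ratio test: |a_{m+1}/a_m| = (m+1)³/[(3m+1)·(3m+2)·(3m+3)] · 8/9 → 8/243 as m → ∞.
Convergence for |z − 5| · 8/243 < 1, i.e. |z − 5| < 243/8. So R = 243/8.

R = 243/8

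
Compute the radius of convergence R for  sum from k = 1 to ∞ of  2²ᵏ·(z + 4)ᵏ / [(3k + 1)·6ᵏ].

The ratio of consecutive coefficients is [(3k + 1)/(3(k+1) + 1)] · 4/6 → 2/3.
The series converges when 2/3 · |z + 4| < 1, giving R = 3/2.

R = 3/2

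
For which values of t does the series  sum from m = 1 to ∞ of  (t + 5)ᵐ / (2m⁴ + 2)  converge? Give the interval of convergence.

The ratio of consecutive coefficients is (2m⁴ + 2)/(2(m+1)⁴ + 2) → 1.
So the series converges when |t + 5| < 1 and diverges when |t + 5| > 1; R = 1.
Check t = -4: the terms are on the order of 1/m⁴, so the series converges absolutely by comparison with the p-series (p = 4 > 1).
Endpoint t = -6: the terms are on the order of 1/m⁴, so the series converges absolutely by comparison with the p-series (p = 4 > 1).

[-6, -4]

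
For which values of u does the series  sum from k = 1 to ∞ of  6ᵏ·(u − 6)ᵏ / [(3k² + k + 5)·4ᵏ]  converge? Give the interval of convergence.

The ratio of consecutive coefficients is [(3k² + k + 5)/(3(k+1)² + (k+1) + 5)] · 6/4 → 3/2.
Thus R = 1/(3/2) = 2/3.
Check u = 20/3: the terms are on the order of 1/k², so the series converges absolutely by comparison with the p-series (p = 2 > 1).
Endpoint u = 16/3: the series is dominated by a constant times Σ 1/k², which converges (p = 2 > 1).

[16/3, 20/3]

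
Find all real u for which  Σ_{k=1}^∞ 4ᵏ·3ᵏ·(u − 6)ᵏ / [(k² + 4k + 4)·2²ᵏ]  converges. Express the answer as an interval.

Apply the ratio test: |a_{k+1}| / |a_k| = [(k² + 4k + 4)/((k+1)² + 4(k+1) + 4)] · 4·3/4, which tends to 3 as k → ∞.
Hence the series converges for |u − 6| < 1/(3) = 1/3, so the radius of convergence is 1/3.
When u = 19/3, the series is dominated by a constant times Σ 1/k², which converges (p = 2 > 1).
At u = 17/3: the series is dominated by a constant times Σ 1/k², which converges (p = 2 > 1).

[17/3, 19/3]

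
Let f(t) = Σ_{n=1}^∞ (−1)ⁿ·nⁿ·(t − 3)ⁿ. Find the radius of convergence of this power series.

Root test: |a_n|^(1/n) = n → ∞.
The root grows without bound, so R = 0 (convergence only at t = 3).

R = 0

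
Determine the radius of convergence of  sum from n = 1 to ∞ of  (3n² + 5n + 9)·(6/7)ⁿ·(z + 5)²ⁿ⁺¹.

R = √42/6

The ratio of consecutive coefficients is [(3(n+1)² + 5(n+1) + 9)/(3n² + 5n + 9)] · 6/7 → 6/7.
Successive powers of (z + 5) differ by 2, so the series converges when |z + 5|² · 6/7 < 1, i.e. |z + 5| < √(7/6). So R = √42/6.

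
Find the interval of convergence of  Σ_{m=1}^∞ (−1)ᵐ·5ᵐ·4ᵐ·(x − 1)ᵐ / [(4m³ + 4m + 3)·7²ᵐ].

Ratio test: |a_{m+1}/a_m| = [(4m³ + 4m + 3)/(4(m+1)³ + 4(m+1) + 3)] · 5·4/49 → 20/49 as m → ∞.
Thus R = 1/(20/49) = 49/20.
When x = 69/20, the terms are on the order of 1/m³, so the series converges absolutely by comparison with the p-series (p = 3 > 1).
When x = -29/20, the terms are on the order of 1/m³, so the series converges absolutely by comparison with the p-series (p = 3 > 1).

[-29/20, 69/20]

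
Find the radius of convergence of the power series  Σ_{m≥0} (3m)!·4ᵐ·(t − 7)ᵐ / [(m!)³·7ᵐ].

Apply the ratio test: |a_{m+1}| / |a_m| = (3m+1)·(3m+2)·(3m+3)/(m+1)³ · 4/7, which tends to 108/7 as m → ∞.
The series converges when 108/7 · |t − 7| < 1, giving R = 7/108.

R = 7/108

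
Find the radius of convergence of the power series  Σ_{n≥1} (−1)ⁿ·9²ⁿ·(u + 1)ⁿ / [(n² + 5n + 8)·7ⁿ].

Ratio test: |a_{n+1}/a_n| = [(n² + 5n + 8)/((n+1)² + 5(n+1) + 8)] · 81/7 → 81/7 as n → ∞.
The series converges when 81/7 · |u + 1| < 1, giving R = 7/81.

R = 7/81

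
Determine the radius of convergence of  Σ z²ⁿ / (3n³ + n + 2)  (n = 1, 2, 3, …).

R = 1

By the ratio test, |a_{n+1}/a_n| = (3n³ + n + 2)/(3(n+1)³ + (n+1) + 2) → 1.
Writing y = z², the series in y has radius 1, so |z| < √(1) = 1 and R = 1.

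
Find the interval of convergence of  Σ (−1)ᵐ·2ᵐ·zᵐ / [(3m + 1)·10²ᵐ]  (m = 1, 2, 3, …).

(-50, 50]

By the ratio test, |a_{m+1}/a_m| = [(3m + 1)/(3(m+1) + 1)] · 2/100 → 1/50.
Thus R = 1/(1/50) = 50.
Check z = 50: an alternating series whose terms decrease to 0 in absolute value, so it converges by the Leibniz criterion.
Endpoint z = -50: the terms behave like c/m; limit comparison with the harmonic series gives divergence.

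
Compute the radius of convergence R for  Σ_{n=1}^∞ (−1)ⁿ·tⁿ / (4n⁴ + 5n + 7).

The ratio of consecutive coefficients is (4n⁴ + 5n + 7)/(4(n+1)⁴ + 5(n+1) + 7) → 1.
Hence R = 1.

R = 1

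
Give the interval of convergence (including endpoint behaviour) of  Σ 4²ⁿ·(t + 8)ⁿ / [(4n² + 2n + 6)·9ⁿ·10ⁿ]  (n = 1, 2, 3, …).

[-109/8, -19/8]

Ratio test: |a_{n+1}/a_n| = [(4n² + 2n + 6)/(4(n+1)² + 2(n+1) + 6)] · 16/(9·10) → 8/45 as n → ∞.
Convergence for |t + 8| · 8/45 < 1, i.e. |t + 8| < 45/8. So R = 45/8.
Check t = -19/8: the terms are on the order of 1/n², so the series converges absolutely by comparison with the p-series (p = 2 > 1).
Check t = -109/8: the terms are on the order of 1/n², so the series converges absolutely by comparison with the p-series (p = 2 > 1).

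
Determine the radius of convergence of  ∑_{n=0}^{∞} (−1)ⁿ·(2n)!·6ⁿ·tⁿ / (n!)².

Ratio test: |a_{n+1}/a_n| = (2n+1)·(2n+2)/(n+1)² · 6 → 24 as n → ∞.
The series converges when 24 · |t| < 1, giving R = 1/24.

R = 1/24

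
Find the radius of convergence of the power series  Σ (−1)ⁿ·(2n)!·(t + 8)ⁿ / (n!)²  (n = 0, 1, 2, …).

The ratio of consecutive coefficients is (2n+1)·(2n+2)/(n+1)² → 4.
Hence the series converges for |t + 8| < 1/(4) = 1/4, so the radius of convergence is 1/4.

R = 1/4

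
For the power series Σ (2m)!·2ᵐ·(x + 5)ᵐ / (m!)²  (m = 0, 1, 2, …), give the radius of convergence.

R = 1/8

Apply the ratio test: |a_{m+1}| / |a_m| = (2m+1)·(2m+2)/(m+1)² · 2, which tends to 8 as m → ∞.
Hence the series converges for |x + 5| < 1/(8) = 1/8, so the radius of convergence is 1/8.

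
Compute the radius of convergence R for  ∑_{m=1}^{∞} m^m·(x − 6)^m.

Applying the root test, |a_m|^(1/m) = m → ∞.
The root grows without bound, so R = 0 (convergence only at x = 6).

R = 0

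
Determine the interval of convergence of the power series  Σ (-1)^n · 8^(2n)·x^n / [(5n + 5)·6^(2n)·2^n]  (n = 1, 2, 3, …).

The ratio of consecutive coefficients is [(5n + 5)/(5(n+1) + 5)] · 64/(36·2) → 8/9.
Hence the series converges for |x| < 1/(8/9) = 9/8, so the radius of convergence is 9/8.
At x = 9/8: convergence follows from the alternating series test (terms decrease monotonically to 0).
Endpoint x = -9/8: the terms are asymptotic to a nonzero constant times 1/n, so the series diverges by limit comparison with Σ 1/n.

(-9/8, 9/8]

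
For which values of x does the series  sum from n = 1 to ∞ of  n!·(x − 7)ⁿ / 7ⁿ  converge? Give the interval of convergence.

{7}

The ratio of consecutive coefficients is (n+1) · 1/7 → ∞.
The ratio grows without bound, so the series diverges whenever (x − 7) ≠ 0; it converges only at x = 7. R = 0.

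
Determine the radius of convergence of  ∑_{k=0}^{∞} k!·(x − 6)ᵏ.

The ratio of consecutive coefficients is (k+1) → ∞.
The ratio grows without bound, so the series diverges whenever (x − 6) ≠ 0; it converges only at x = 6. R = 0.

R = 0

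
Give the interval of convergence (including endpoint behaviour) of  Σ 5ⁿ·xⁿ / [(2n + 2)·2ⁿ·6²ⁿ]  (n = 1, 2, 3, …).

By the ratio test, |a_{n+1}/a_n| = [(2n + 2)/(2(n+1) + 2)] · 5/(2·36) → 5/72.
Hence the series converges for |x| < 1/(5/72) = 72/5, so the radius of convergence is 72/5.
Check x = 72/5: comparison with the harmonic series Σ 1/n shows the series diverges.
When x = -72/5, convergence follows from the alternating series test (terms decrease monotonically to 0).

[-72/5, 72/5)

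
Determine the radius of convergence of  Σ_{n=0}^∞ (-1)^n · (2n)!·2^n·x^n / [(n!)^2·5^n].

R = 5/8

Apply the ratio test: |a_{n+1}| / |a_n| = (2n+1)·(2n+2)/(n+1)² · 2/5, which tends to 8/5 as n → ∞.
Convergence for |x| · 8/5 < 1, i.e. |x| < 5/8. So R = 5/8.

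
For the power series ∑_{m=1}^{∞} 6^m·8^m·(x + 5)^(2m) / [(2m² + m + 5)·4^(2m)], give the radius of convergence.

Apply the ratio test: |a_{m+1}| / |a_m| = [(2m² + m + 5)/(2(m+1)² + (m+1) + 5)] · 6·8/16, which tends to 3 as m → ∞.
Successive powers of (x + 5) differ by 2, so the series converges when |x + 5|² · 3 < 1, i.e. |x + 5| < √(1/3). So R = √3/3.

R = √3/3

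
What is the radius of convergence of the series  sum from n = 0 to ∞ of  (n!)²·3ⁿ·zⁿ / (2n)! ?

R = 4/3

Ratio test: |a_{n+1}/a_n| = (n+1)²/[(2n+1)·(2n+2)] · 3 → 3/4 as n → ∞.
Hence the series converges for |z| < 1/(3/4) = 4/3, so the radius of convergence is 4/3.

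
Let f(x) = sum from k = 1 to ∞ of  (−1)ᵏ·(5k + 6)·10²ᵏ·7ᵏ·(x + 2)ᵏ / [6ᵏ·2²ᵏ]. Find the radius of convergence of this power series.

Apply the ratio test: |a_{k+1}| / |a_k| = [(5(k+1) + 6)/(5k + 6)] · 100·7/(6·4), which tends to 175/6 as k → ∞.
Hence the series converges for |x + 2| < 1/(175/6) = 6/175, so the radius of convergence is 6/175.

R = 6/175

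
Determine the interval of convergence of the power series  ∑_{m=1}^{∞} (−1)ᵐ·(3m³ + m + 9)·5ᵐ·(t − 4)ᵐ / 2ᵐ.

Ratio test: |a_{m+1}/a_m| = [(3(m+1)³ + (m+1) + 9)/(3m³ + m + 9)] · 5/2 → 5/2 as m → ∞.
Hence the series converges for |t − 4| < 1/(5/2) = 2/5, so the radius of convergence is 2/5.
When t = 22/5, the m-th term does not approach 0; divergence by the term test.
At t = 18/5: the terms have absolute value of order m³, which does not tend to 0, so the series diverges by the divergence test.

(18/5, 22/5)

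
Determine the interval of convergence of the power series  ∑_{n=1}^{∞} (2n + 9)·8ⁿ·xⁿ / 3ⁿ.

The ratio of consecutive coefficients is [(2(n+1) + 9)/(2n + 9)] · 8/3 → 8/3.
Convergence for |x| · 8/3 < 1, i.e. |x| < 3/8. So R = 3/8.
When x = 3/8, the terms have absolute value of order n, which does not tend to 0, so the series diverges by the divergence test.
Endpoint x = -3/8: the terms do not tend to 0, so the series diverges.

(-3/8, 3/8)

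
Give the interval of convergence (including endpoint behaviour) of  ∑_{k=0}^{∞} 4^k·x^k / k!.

Ratio test: |a_{k+1}/a_k| = 4 · 1/(k+1) → 0 as k → ∞.
The ratio tends to 0 regardless of x, hence R = ∞.

(−∞, ∞)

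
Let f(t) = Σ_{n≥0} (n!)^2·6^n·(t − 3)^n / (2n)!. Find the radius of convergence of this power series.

R = 2/3

By the ratio test, |a_{n+1}/a_n| = (n+1)²/[(2n+1)·(2n+2)] · 6 → 3/2.
Thus R = 1/(3/2) = 2/3.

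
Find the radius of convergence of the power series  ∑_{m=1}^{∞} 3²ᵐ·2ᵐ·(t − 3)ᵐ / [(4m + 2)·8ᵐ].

The ratio of consecutive coefficients is [(4m + 2)/(4(m+1) + 2)] · 9·2/8 → 9/4.
The series converges when 9/4 · |t − 3| < 1, giving R = 4/9.

R = 4/9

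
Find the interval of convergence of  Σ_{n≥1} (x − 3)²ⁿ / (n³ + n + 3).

[2, 4]

Apply the ratio test: |a_{n+1}| / |a_n| = (n³ + n + 3)/((n+1)³ + (n+1) + 3), which tends to 1 as n → ∞.
Successive powers of (x − 3) differ by 2, so the series converges when |x − 3|² · 1 < 1, i.e. |x − 3| < √(1) = 1. So R = 1.
At x = 4: absolute convergence follows by limit comparison with Σ 1/n³.
Check x = 2: the series is dominated by a constant times Σ 1/n³, which converges (p = 3 > 1).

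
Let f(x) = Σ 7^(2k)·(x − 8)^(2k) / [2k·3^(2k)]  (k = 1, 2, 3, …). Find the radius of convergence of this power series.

The ratio of consecutive coefficients is [2k/2(k+1)] · 49/9 → 49/9.
Since the exponent of (x − 8) increases by 2 each term, convergence requires |x − 8|² < 9/49, hence R = 3/7.

R = 3/7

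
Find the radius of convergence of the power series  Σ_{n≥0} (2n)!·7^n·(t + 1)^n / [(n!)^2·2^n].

By the ratio test, |a_{n+1}/a_n| = (2n+1)·(2n+2)/(n+1)² · 7/2 → 14.
Hence the series converges for |t + 1| < 1/(14) = 1/14, so the radius of convergence is 1/14.

R = 1/14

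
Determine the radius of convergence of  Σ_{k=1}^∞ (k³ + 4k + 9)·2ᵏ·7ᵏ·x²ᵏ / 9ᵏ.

Ratio test: |a_{k+1}/a_k| = [((k+1)³ + 4(k+1) + 9)/(k³ + 4k + 9)] · 2·7/9 → 14/9 as k → ∞.
Successive powers of x differ by 2, so the series converges when |x|² · 14/9 < 1, i.e. |x| < √(9/14). So R = 3√14/14.

R = 3√14/14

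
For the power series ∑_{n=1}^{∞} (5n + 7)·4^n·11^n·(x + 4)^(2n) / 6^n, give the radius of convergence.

The ratio of consecutive coefficients is [(5(n+1) + 7)/(5n + 7)] · 4·11/6 → 22/3.
Successive powers of (x + 4) differ by 2, so the series converges when |x + 4|² · 22/3 < 1, i.e. |x + 4| < √(3/22). So R = √66/22.

R = √66/22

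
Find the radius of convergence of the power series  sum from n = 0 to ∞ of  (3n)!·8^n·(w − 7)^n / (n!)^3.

R = 1/216

Ratio test: |a_{n+1}/a_n| = (3n+1)·(3n+2)·(3n+3)/(n+1)³ · 8 → 216 as n → ∞.
Convergence for |w − 7| · 216 < 1, i.e. |w − 7| < 1/216. So R = 1/216.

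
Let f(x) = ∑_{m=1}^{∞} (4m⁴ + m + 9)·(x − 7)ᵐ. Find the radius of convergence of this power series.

R = 1

Apply the ratio test: |a_{m+1}| / |a_m| = (4(m+1)⁴ + (m+1) + 9)/(4m⁴ + m + 9), which tends to 1 as m → ∞.
Convergence for |x − 7| < 1, so R = 1.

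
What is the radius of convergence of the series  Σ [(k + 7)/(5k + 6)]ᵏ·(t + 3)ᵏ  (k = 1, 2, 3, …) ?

R = 5

Root test: |a_k|^(1/k) = (k + 7)/(5k + 6) → 1/5.
Thus R = 1/(1/5) = 5.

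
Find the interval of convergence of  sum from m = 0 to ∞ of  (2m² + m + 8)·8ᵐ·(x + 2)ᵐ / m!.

By the ratio test, |a_{m+1}/a_m| = (2(m+1)² + (m+1) + 8)/(2m² + m + 8) · 8 · 1/(m+1) → 0.
Since the limit is 0 < 1 for every x, the series converges on all of ℝ and R = ∞.

(−∞, ∞)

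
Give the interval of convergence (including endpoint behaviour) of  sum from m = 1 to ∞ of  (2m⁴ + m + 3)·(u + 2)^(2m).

By the ratio test, |a_{m+1}/a_m| = (2(m+1)⁴ + (m+1) + 3)/(2m⁴ + m + 3) → 1.
Since the exponent of (u + 2) increases by 2 each term, convergence requires |u + 2|² < 1, hence R = 1.
Check u = -1: the m-th term does not approach 0; divergence by the term test.
When u = -3, the terms have absolute value of order m⁴, which does not tend to 0, so the series diverges by the divergence test.

(-3, -1)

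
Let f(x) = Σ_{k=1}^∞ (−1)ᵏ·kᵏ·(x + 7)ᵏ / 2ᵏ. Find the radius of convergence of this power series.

Applying the root test, |a_k|^(1/k) = k/2 → ∞.
The root grows without bound, so R = 0 (convergence only at x = -7).

R = 0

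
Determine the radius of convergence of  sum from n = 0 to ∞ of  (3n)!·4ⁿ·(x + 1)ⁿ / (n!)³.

R = 1/108

Apply the ratio test: |a_{n+1}| / |a_n| = (3n+1)·(3n+2)·(3n+3)/(n+1)³ · 4, which tends to 108 as n → ∞.
Convergence for |x + 1| · 108 < 1, i.e. |x + 1| < 1/108. So R = 1/108.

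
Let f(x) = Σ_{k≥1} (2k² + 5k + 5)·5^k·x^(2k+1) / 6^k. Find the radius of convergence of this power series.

R = √30/5

The ratio of consecutive coefficients is [(2(k+1)² + 5(k+1) + 5)/(2k² + 5k + 5)] · 5/6 → 5/6.
Writing y = x², the series in y has radius 6/5, so |x| < √(6/5) and R = √30/5.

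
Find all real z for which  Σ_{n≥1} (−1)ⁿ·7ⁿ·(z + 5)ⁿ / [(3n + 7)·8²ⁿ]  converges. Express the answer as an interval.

Apply the ratio test: |a_{n+1}| / |a_n| = [(3n + 7)/(3(n+1) + 7)] · 7/64, which tends to 7/64 as n → ∞.
Hence the series converges for |z + 5| < 1/(7/64) = 64/7, so the radius of convergence is 64/7.
Check z = 29/7: the terms alternate in sign and decrease monotonically to 0 in absolute value (size ~ c/n), so the alternating series test gives convergence.
Endpoint z = -99/7: comparison with the harmonic series Σ 1/n shows the series diverges.

(-99/7, 29/7]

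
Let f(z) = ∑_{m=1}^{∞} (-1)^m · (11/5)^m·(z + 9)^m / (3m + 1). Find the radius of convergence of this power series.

Ratio test: |a_{m+1}/a_m| = [(3m + 1)/(3(m+1) + 1)] · 11/5 → 11/5 as m → ∞.
Convergence for |z + 9| · 11/5 < 1, i.e. |z + 9| < 5/11. So R = 5/11.

R = 5/11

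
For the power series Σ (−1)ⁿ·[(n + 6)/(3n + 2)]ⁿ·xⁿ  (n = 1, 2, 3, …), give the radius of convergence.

R = 3

Root test: |a_n|^(1/n) = (n + 6)/(3n + 2) → 1/3.
The series converges when 1/3 · |x| < 1, giving R = 3.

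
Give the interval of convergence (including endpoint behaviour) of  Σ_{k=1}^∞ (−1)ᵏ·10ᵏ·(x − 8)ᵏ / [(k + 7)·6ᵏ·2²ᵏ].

Ratio test: |a_{k+1}/a_k| = [(k + 7)/((k+1) + 7)] · 10/(6·4) → 5/12 as k → ∞.
Convergence for |x − 8| · 5/12 < 1, i.e. |x − 8| < 12/5. So R = 12/5.
Endpoint x = 52/5: convergence follows from the alternating series test (terms decrease monotonically to 0).
When x = 28/5, the terms are asymptotic to a nonzero constant times 1/k, so the series diverges by limit comparison with Σ 1/k.

(28/5, 52/5]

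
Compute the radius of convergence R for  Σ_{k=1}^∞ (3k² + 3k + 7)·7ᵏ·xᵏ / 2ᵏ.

R = 2/7

By the ratio test, |a_{k+1}/a_k| = [(3(k+1)² + 3(k+1) + 7)/(3k² + 3k + 7)] · 7/2 → 7/2.
Convergence for |x| · 7/2 < 1, i.e. |x| < 2/7. So R = 2/7.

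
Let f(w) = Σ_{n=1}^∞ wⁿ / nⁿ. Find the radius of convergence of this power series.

Root test: |a_n|^(1/n) = 1/n → 0.
The limit is 0 for every w, so R = ∞.

R = ∞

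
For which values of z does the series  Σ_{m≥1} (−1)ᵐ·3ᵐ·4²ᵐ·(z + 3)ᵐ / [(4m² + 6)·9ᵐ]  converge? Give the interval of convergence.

[-51/16, -45/16]

By the ratio test, |a_{m+1}/a_m| = [(4m² + 6)/(4(m+1)² + 6)] · 3·16/9 → 16/3.
The series converges when 16/3 · |z + 3| < 1, giving R = 3/16.
At z = -45/16: the series is dominated by a constant times Σ 1/m², which converges (p = 2 > 1).
At z = -51/16: absolute convergence follows by limit comparison with Σ 1/m².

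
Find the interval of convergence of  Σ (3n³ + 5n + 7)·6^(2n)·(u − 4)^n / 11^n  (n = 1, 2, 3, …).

Apply the ratio test: |a_{n+1}| / |a_n| = [(3(n+1)³ + 5(n+1) + 7)/(3n³ + 5n + 7)] · 36/11, which tends to 36/11 as n → ∞.
Hence the series converges for |u − 4| < 1/(36/11) = 11/36, so the radius of convergence is 11/36.
At u = 155/36: the terms have absolute value of order n³, which does not tend to 0, so the series diverges by the divergence test.
When u = 133/36, the terms do not tend to 0, so the series diverges.

(133/36, 155/36)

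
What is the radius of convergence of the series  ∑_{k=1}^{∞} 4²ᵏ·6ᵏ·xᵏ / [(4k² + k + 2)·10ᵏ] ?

R = 5/48

Apply the ratio test: |a_{k+1}| / |a_k| = [(4k² + k + 2)/(4(k+1)² + (k+1) + 2)] · 16·6/10, which tends to 48/5 as k → ∞.
Thus R = 1/(48/5) = 5/48.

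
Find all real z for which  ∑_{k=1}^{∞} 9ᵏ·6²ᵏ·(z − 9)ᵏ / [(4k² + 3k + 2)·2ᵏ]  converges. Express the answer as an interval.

[1457/162, 1459/162]

The ratio of consecutive coefficients is [(4k² + 3k + 2)/(4(k+1)² + 3(k+1) + 2)] · 9·36/2 → 162.
The series converges when 162 · |z − 9| < 1, giving R = 1/162.
When z = 1459/162, absolute convergence follows by limit comparison with Σ 1/k².
When z = 1457/162, the series is dominated by a constant times Σ 1/k², which converges (p = 2 > 1).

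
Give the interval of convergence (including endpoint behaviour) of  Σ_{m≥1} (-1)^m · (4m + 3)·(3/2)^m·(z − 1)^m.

(1/3, 5/3)

The ratio of consecutive coefficients is [(4(m+1) + 3)/(4m + 3)] · 3/2 → 3/2.
Convergence for |z − 1| · 3/2 < 1, i.e. |z − 1| < 2/3. So R = 2/3.
Endpoint z = 5/3: the terms do not tend to 0, so the series diverges.
Endpoint z = 1/3: the m-th term does not approach 0; divergence by the term test.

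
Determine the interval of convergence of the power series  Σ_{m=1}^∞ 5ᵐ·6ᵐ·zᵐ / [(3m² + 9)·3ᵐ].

The ratio of consecutive coefficients is [(3m² + 9)/(3(m+1)² + 9)] · 5·6/3 → 10.
Hence the series converges for |z| < 1/(10) = 1/10, so the radius of convergence is 1/10.
When z = 1/10, the series is dominated by a constant times Σ 1/m², which converges (p = 2 > 1).
When z = -1/10, the terms are on the order of 1/m², so the series converges absolutely by comparison with the p-series (p = 2 > 1).

[-1/10, 1/10]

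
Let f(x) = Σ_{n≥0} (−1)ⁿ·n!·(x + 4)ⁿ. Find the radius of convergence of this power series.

R = 0

Ratio test: |a_{n+1}/a_n| = (n+1) → ∞ as n → ∞.
The ratio grows without bound, so the series diverges whenever (x + 4) ≠ 0; it converges only at x = -4. R = 0.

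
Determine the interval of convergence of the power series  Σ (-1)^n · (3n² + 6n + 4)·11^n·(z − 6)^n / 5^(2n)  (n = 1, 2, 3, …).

(41/11, 91/11)

Ratio test: |a_{n+1}/a_n| = [(3(n+1)² + 6(n+1) + 4)/(3n² + 6n + 4)] · 11/25 → 11/25 as n → ∞.
Convergence for |z − 6| · 11/25 < 1, i.e. |z − 6| < 25/11. So R = 25/11.
At z = 91/11: the n-th term does not approach 0; divergence by the term test.
At z = 41/11: the terms have absolute value of order n², which does not tend to 0, so the series diverges by the divergence test.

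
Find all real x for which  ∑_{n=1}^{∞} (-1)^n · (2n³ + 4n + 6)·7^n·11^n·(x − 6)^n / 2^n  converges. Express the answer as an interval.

(460/77, 464/77)

By the ratio test, |a_{n+1}/a_n| = [(2(n+1)³ + 4(n+1) + 6)/(2n³ + 4n + 6)] · 7·11/2 → 77/2.
Convergence for |x − 6| · 77/2 < 1, i.e. |x − 6| < 2/77. So R = 2/77.
When x = 464/77, the n-th term does not approach 0; divergence by the term test.
Endpoint x = 460/77: the n-th term does not approach 0; divergence by the term test.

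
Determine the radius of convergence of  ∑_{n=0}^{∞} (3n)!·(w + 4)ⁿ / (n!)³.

The ratio of consecutive coefficients is (3n+1)·(3n+2)·(3n+3)/(n+1)³ → 27.
Hence the series converges for |w + 4| < 1/(27) = 1/27, so the radius of convergence is 1/27.

R = 1/27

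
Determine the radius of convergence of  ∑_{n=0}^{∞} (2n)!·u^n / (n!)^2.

By the ratio test, |a_{n+1}/a_n| = (2n+1)·(2n+2)/(n+1)² → 4.
Hence the series converges for |u| < 1/(4) = 1/4, so the radius of convergence is 1/4.

R = 1/4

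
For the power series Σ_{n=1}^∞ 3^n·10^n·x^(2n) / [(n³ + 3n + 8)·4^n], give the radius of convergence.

Ratio test: |a_{n+1}/a_n| = [(n³ + 3n + 8)/((n+1)³ + 3(n+1) + 8)] · 3·10/4 → 15/2 as n → ∞.
Successive powers of x differ by 2, so the series converges when |x|² · 15/2 < 1, i.e. |x| < √(2/15). So R = √30/15.

R = √30/15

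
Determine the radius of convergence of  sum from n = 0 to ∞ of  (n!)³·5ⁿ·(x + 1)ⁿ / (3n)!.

The ratio of consecutive coefficients is (n+1)³/[(3n+1)·(3n+2)·(3n+3)] · 5 → 5/27.
Hence the series converges for |x + 1| < 1/(5/27) = 27/5, so the radius of convergence is 27/5.

R = 27/5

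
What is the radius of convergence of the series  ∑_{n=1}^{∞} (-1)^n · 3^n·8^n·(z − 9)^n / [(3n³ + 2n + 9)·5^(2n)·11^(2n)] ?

By the ratio test, |a_{n+1}/a_n| = [(3n³ + 2n + 9)/(3(n+1)³ + 2(n+1) + 9)] · 3·8/(25·121) → 24/3025.
Thus R = 1/(24/3025) = 3025/24.

R = 3025/24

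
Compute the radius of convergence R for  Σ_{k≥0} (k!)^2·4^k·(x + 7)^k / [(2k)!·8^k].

R = 8

The ratio of consecutive coefficients is (k+1)²/[(2k+1)·(2k+2)] · 4/8 → 1/8.
Convergence for |x + 7| · 1/8 < 1, i.e. |x + 7| < 8. So R = 8.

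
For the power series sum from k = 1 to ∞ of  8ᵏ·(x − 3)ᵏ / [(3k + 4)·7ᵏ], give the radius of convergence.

R = 7/8

The ratio of consecutive coefficients is [(3k + 4)/(3(k+1) + 4)] · 8/7 → 8/7.
Convergence for |x − 3| · 8/7 < 1, i.e. |x − 3| < 7/8. So R = 7/8.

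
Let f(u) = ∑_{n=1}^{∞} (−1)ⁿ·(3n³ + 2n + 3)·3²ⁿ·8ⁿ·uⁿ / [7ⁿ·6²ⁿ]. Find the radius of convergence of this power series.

R = 7/2

The ratio of consecutive coefficients is [(3(n+1)³ + 2(n+1) + 3)/(3n³ + 2n + 3)] · 9·8/(7·36) → 2/7.
The series converges when 2/7 · |u| < 1, giving R = 7/2.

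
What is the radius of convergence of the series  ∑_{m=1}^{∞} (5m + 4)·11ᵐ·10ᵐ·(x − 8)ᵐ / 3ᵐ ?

By the ratio test, |a_{m+1}/a_m| = [(5(m+1) + 4)/(5m + 4)] · 11·10/3 → 110/3.
The series converges when 110/3 · |x − 8| < 1, giving R = 3/110.

R = 3/110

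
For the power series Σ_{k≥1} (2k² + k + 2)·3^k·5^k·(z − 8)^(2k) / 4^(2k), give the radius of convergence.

The ratio of consecutive coefficients is [(2(k+1)² + (k+1) + 2)/(2k² + k + 2)] · 3·5/16 → 15/16.
Since the exponent of (z − 8) increases by 2 each term, convergence requires |z − 8|² < 16/15, hence R = 4√15/15.

R = 4√15/15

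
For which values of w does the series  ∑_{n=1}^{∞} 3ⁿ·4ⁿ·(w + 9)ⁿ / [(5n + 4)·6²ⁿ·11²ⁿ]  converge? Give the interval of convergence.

[-372, 354)

Apply the ratio test: |a_{n+1}| / |a_n| = [(5n + 4)/(5(n+1) + 4)] · 3·4/(36·121), which tends to 1/363 as n → ∞.
Convergence for |w + 9| · 1/363 < 1, i.e. |w + 9| < 363. So R = 363.
Check w = 354: the terms behave like c/n; limit comparison with the harmonic series gives divergence.
When w = -372, convergence follows from the alternating series test (terms decrease monotonically to 0).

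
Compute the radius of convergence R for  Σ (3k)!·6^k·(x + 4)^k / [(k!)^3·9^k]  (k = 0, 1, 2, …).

R = 1/18

Apply the ratio test: |a_{k+1}| / |a_k| = (3k+1)·(3k+2)·(3k+3)/(k+1)³ · 6/9, which tends to 18 as k → ∞.
The series converges when 18 · |x + 4| < 1, giving R = 1/18.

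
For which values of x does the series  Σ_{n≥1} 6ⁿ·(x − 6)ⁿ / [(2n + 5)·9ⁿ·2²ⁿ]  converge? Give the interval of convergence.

[0, 12)

By the ratio test, |a_{n+1}/a_n| = [(2n + 5)/(2(n+1) + 5)] · 6/(9·4) → 1/6.
The series converges when 1/6 · |x − 6| < 1, giving R = 6.
At x = 12: the terms behave like c/n; limit comparison with the harmonic series gives divergence.
Check x = 0: an alternating series whose terms decrease to 0 in absolute value, so it converges by the Leibniz criterion.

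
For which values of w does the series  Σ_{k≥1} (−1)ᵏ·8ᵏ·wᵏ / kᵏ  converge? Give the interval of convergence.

Applying the root test, |a_k|^(1/k) = 8/k → 0.
The limit is 0 for every w, so R = ∞.

(−∞, ∞)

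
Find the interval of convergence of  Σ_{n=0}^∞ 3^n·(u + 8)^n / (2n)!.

(−∞, ∞)

Ratio test: |a_{n+1}/a_n| = 3 · 1/[(2n+1)·(2n+2)] → 0 as n → ∞.
The ratio tends to 0 regardless of u, hence R = ∞.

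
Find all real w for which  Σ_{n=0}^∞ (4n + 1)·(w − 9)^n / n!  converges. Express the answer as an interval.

The ratio of consecutive coefficients is (4(n+1) + 1)/(4n + 1) · 1/(n+1) → 0.
The limit is 0, so the series converges for all w; R = ∞.

(−∞, ∞)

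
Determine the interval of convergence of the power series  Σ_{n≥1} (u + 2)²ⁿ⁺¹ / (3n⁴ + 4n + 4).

[-3, -1]

By the ratio test, |a_{n+1}/a_n| = (3n⁴ + 4n + 4)/(3(n+1)⁴ + 4(n+1) + 4) → 1.
Writing y = (u + 2)², the series in y has radius 1, so |u + 2| < √(1) = 1 and R = 1.
Check u = -1: the series is dominated by a constant times Σ 1/n⁴, which converges (p = 4 > 1).
Check u = -3: absolute convergence follows by limit comparison with Σ 1/n⁴.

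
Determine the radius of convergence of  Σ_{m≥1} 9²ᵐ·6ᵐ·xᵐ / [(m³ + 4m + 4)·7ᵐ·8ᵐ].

The ratio of consecutive coefficients is [(m³ + 4m + 4)/((m+1)³ + 4(m+1) + 4)] · 81·6/(7·8) → 243/28.
Thus R = 1/(243/28) = 28/243.

R = 28/243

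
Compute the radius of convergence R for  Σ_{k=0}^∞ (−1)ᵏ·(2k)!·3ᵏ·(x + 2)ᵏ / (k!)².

The ratio of consecutive coefficients is (2k+1)·(2k+2)/(k+1)² · 3 → 12.
Convergence for |x + 2| · 12 < 1, i.e. |x + 2| < 1/12. So R = 1/12.

R = 1/12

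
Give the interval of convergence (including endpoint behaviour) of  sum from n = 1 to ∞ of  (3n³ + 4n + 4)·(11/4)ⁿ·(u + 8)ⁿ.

(-92/11, -84/11)

Ratio test: |a_{n+1}/a_n| = [(3(n+1)³ + 4(n+1) + 4)/(3n³ + 4n + 4)] · 11/4 → 11/4 as n → ∞.
Hence the series converges for |u + 8| < 1/(11/4) = 4/11, so the radius of convergence is 4/11.
Endpoint u = -84/11: the terms do not tend to 0, so the series diverges.
When u = -92/11, the terms do not tend to 0, so the series diverges.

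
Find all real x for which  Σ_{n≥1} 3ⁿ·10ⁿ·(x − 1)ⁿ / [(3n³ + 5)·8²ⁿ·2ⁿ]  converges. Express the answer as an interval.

The ratio of consecutive coefficients is [(3n³ + 5)/(3(n+1)³ + 5)] · 3·10/(64·2) → 15/64.
Convergence for |x − 1| · 15/64 < 1, i.e. |x − 1| < 64/15. So R = 64/15.
Endpoint x = 79/15: the series is dominated by a constant times Σ 1/n³, which converges (p = 3 > 1).
At x = -49/15: absolute convergence follows by limit comparison with Σ 1/n³.

[-49/15, 79/15]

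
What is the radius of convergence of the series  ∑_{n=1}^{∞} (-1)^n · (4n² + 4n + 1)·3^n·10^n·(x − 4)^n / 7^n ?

R = 7/30

By the ratio test, |a_{n+1}/a_n| = [(4(n+1)² + 4(n+1) + 1)/(4n² + 4n + 1)] · 3·10/7 → 30/7.
Convergence for |x − 4| · 30/7 < 1, i.e. |x − 4| < 7/30. So R = 7/30.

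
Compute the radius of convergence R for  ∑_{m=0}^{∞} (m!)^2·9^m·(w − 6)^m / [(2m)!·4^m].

By the ratio test, |a_{m+1}/a_m| = (m+1)²/[(2m+1)·(2m+2)] · 9/4 → 9/16.
Thus R = 1/(9/16) = 16/9.

R = 16/9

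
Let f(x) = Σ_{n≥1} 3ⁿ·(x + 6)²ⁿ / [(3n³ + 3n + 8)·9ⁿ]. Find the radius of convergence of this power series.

R = √3

Apply the ratio test: |a_{n+1}| / |a_n| = [(3n³ + 3n + 8)/(3(n+1)³ + 3(n+1) + 8)] · 3/9, which tends to 1/3 as n → ∞.
Successive powers of (x + 6) differ by 2, so the series converges when |x + 6|² · 1/3 < 1, i.e. |x + 6| < √(3). So R = √3.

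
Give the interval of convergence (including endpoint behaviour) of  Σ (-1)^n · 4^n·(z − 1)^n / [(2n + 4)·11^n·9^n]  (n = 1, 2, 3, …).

(-95/4, 103/4]

Apply the ratio test: |a_{n+1}| / |a_n| = [(2n + 4)/(2(n+1) + 4)] · 4/(11·9), which tends to 4/99 as n → ∞.
The series converges when 4/99 · |z − 1| < 1, giving R = 99/4.
Check z = 103/4: convergence follows from the alternating series test (terms decrease monotonically to 0).
When z = -95/4, comparison with the harmonic series Σ 1/n shows the series diverges.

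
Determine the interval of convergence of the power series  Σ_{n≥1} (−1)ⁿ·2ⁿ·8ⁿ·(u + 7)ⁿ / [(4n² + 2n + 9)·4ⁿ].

[-29/4, -27/4]

Ratio test: |a_{n+1}/a_n| = [(4n² + 2n + 9)/(4(n+1)² + 2(n+1) + 9)] · 2·8/4 → 4 as n → ∞.
Hence the series converges for |u + 7| < 1/(4) = 1/4, so the radius of convergence is 1/4.
When u = -27/4, the terms are on the order of 1/n², so the series converges absolutely by comparison with the p-series (p = 2 > 1).
Endpoint u = -29/4: the series is dominated by a constant times Σ 1/n², which converges (p = 2 > 1).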